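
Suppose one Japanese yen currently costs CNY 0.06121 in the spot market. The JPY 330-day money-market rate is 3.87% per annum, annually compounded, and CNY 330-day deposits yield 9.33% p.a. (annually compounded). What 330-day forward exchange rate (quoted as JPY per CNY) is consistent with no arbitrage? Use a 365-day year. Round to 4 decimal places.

T = 330/365 years.
CNY growth factor: (1 + 0.0933)^(330/365) = 1.08398835.
JPY growth factor: (1 + 0.0387)^(330/365) = 1.03492502.
CIP: F = S · (grow CNY)/(grow JPY) = 0.06121 × 1.08398835/1.03492502 = 0.064111820 CNY per JPY.
Quoted the other way: 1/0.064111820 = 15.5977 JPY per CNY.

15.5977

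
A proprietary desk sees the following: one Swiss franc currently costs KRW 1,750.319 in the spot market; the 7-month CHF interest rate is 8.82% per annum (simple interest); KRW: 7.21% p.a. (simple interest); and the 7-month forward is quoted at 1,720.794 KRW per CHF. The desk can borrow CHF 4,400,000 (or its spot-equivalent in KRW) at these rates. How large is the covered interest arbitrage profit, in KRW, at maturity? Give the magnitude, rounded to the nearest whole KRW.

T = 7/12 years.
Route A — deposit CHF, sell forward: 4,400,000 × 1.051450 × 1720.794 = KRW 7,961,046,945.72.
Route B — convert at spot, deposit KRW: 4,400,000 × 1750.319 × 1.042058333333 = KRW 8,025,311,799.74.
The quoted forward undervalues CHF, so borrow CHF, convert to KRW at spot, deposit the KRW at 7.21%, and buy CHF forward at 1,720.794 to cover the loan.
The gap between the two covered legs is KRW 64,264,854.

KRW 64,264,854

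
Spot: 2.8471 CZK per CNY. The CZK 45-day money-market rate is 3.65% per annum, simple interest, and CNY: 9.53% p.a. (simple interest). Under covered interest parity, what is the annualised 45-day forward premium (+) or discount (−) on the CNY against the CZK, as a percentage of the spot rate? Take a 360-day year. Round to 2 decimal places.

-5.81%

T = 45/360 years.
CIP forward (CZK per CNY) = 2.8471 × 1.0045625/1.0119125 = 2.8264202.
(F − S)/S ÷ T = (2.8264202 − 2.8471)/2.8471/(45/360) = -0.058108 → -5.81%.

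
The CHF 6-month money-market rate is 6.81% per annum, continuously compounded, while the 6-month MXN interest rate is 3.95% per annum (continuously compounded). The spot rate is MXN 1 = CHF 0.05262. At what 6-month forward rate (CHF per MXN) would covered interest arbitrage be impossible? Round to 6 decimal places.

T = 6/12 years.
CHF accumulates by e^(0.0681×6/12) = 1.0346363.
MXN growth factor: e^(0.0395×6/12) = 1.0199463.
CIP: F = S · (grow CHF)/(grow MXN) = 0.05262 × 1.0346363/1.0199463 = 0.05337787 CHF per MXN.

0.053378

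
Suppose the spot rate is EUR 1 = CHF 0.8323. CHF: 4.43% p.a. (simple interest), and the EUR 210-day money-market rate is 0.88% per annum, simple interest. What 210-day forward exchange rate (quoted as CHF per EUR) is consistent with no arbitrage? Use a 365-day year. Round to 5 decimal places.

T = 210/365 years.
CHF accumulates by 1 + 0.0443×210/365 = 1.0254877.
Growth of 1 EUR over T: 1 + 0.0088×210/365 = 1.005063.
CIP: F = S · (grow CHF)/(grow EUR) = 0.8323 × 1.0254877/1.005063 = 0.8492138 CHF per EUR.

0.84921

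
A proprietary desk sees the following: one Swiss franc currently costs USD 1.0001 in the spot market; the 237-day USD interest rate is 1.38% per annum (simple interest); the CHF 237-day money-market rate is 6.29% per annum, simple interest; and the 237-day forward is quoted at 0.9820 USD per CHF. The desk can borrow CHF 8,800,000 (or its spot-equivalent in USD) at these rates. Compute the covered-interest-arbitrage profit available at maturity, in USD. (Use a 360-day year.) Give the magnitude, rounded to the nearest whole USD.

T = 237/360 years.
Keep in CHF, deliver into the forward: 8,800,000·1.041409167·0.9820 = USD 8,999,441.46.
Swap to USD now, deposit: 8,800,000·1.0001·1.009085 = USD 8,880,835.99.
The quoted forward overvalues CHF, so borrow USD, buy CHF at spot, deposit the CHF at 6.29%, and sell the proceeds forward at 0.9820.
The gap between the two covered legs is USD 118,605.

USD 118,605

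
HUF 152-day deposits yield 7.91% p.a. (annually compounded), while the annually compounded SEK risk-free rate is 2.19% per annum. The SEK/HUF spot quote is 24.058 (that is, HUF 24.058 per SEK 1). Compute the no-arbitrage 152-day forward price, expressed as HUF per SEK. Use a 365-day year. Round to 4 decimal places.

24.6099

T = 152/365 years.
Growth of 1 HUF over T: (1 + 0.0791)^(152/365) = 1.03221023.
SEK growth factor: (1 + 0.0219)^(152/365) = 1.00906239.
Forward (HUF per SEK) = 24.058 × 1.03221023 / 1.00906239 = 24.609889.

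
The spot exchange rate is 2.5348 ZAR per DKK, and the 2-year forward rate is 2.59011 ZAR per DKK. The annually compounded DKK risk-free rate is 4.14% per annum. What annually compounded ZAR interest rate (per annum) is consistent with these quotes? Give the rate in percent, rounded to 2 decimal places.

5.27%

T = 2 years.
F/S = 2.59011/2.5348 = 1.0218203 = (growth of ZAR) / (growth of DKK).
The DKK side grows by (1 + 0.0414)^2 = 1.084514.
Hence g_ZAR = 1.1081784.
r = 1.1081784^(1/2) − 1 = 0.052701 → 5.27%.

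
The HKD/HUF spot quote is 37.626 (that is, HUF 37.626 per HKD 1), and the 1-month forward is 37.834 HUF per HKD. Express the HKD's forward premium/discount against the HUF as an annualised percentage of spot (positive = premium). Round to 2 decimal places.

+6.63%

T = 1/12 years.
(F − S)/S = (37.834 − 37.626)/37.626 = 0.0055281.
Annualise by dividing by T: 0.0055281 / (1/12) = 0.066337 → 6.63%.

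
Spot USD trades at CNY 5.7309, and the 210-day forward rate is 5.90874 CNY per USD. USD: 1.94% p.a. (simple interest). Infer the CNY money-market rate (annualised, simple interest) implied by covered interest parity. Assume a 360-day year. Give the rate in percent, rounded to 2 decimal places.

T = 210/360 years.
F/S = 5.90874/5.7309 = 1.0310318 = (growth of CNY) / (growth of USD).
The USD side grows by 1 + 0.0194×210/360 = 1.0113167.
That pins the CNY growth at 1.0426997.
(1.0426997 − 1)/T = 0.073199, i.e. 7.32%.

7.32%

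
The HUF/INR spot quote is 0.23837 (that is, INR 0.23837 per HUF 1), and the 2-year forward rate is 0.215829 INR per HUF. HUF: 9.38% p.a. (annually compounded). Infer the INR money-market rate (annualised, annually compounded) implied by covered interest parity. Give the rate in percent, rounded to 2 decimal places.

4.08%

T = 2 years.
By CIP, F/S equals the INR-to-HUF growth ratio: 0.215829/0.23837 = 0.9054369.
The HUF side grows by (1 + 0.0938)^2 = 1.1963984.
Hence g_INR = 1.0832633.
Annualise: 1.0832633^(1/2) − 1 = 0.040799 = 4.08%.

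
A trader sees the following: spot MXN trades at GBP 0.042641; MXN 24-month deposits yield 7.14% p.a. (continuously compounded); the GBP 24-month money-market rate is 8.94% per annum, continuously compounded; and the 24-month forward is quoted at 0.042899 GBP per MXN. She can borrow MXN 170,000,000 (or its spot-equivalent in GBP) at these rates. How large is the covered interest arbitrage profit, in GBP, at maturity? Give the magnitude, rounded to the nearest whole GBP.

T = 2 years.
Keep in MXN, deliver into the forward: 170,000,000·1.153499079·0.042899 = GBP 8,412,272.69.
Swap to GBP now, deposit: 170,000,000·0.042641·1.195781564 = GBP 8,668,184.68.
The quoted forward undervalues MXN, so borrow MXN, convert to GBP at spot, deposit the GBP at 8.94%, and buy MXN forward at 0.042899 to cover the loan.
Arbitrage profit = |8,412,272.69 − 8,668,184.68| = GBP 255,912.

GBP 255,912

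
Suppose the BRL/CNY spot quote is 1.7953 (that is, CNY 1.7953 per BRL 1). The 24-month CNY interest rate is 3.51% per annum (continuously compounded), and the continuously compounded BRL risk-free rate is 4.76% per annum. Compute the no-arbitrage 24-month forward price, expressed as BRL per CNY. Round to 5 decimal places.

0.57111

T = 2 years.
Growth of 1 CNY over T: e^(0.0351×2) = 1.0727227.
Growth of 1 BRL over T: e^(0.0476×2) = 1.0998788.
So F = 1.7953 × 1.0727227 / 1.0998788 = 1.750974 (CNY/BRL).
Quoted the other way: 1/1.750974 = 0.57111 BRL per CNY.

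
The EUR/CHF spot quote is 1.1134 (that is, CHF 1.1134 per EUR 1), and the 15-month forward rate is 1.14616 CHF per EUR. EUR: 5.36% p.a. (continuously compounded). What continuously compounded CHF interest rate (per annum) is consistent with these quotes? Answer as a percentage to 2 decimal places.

T = 15/12 years.
F/S = 1.14616/1.1134 = 1.0294234 = (growth of CHF) / (growth of EUR).
EUR growth factor: e^(0.0536×15/12) = 1.0692955.
Hence g_CHF = 1.1007578.
r = ln(1.1007578)/(15/12) = 0.076799 → 7.68%.

7.68%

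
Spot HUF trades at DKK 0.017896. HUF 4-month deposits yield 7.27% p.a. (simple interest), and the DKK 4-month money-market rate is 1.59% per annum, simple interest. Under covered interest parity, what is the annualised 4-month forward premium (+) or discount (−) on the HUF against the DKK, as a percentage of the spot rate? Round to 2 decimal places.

-5.55%

T = 4/12 years.
CIP forward (DKK per HUF) = 0.017896 × 1.005300/1.0242333 = 0.017565186.
Annualised premium = (F − S)/S × (1/T) = (0.017565186 − 0.017896)/0.017896 ÷ (4/12) = -5.55%.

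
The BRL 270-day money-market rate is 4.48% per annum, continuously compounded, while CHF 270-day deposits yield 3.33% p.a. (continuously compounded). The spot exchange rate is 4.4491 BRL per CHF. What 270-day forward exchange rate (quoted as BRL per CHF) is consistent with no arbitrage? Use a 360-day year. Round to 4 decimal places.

4.4876

T = 270/360 years.
BRL accumulates by e^(0.0448×270/360) = 1.0341709.
Growth of 1 CHF over T: e^(0.0333×270/360) = 1.0252895.
Forward (BRL per CHF) = 4.4491 × 1.0341709 / 1.0252895 = 4.487640.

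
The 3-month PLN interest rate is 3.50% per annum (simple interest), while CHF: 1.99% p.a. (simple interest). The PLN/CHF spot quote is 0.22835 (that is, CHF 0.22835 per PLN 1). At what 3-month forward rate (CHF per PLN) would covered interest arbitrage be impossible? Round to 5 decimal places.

T = 3/12 years.
Growth of 1 CHF over T: 1 + 0.0199×3/12 = 1.004975.
PLN accumulates by 1 + 0.0350×3/12 = 1.008750.
So F = 0.22835 × 1.004975 / 1.008750 = 0.2274955 (CHF/PLN).

0.22750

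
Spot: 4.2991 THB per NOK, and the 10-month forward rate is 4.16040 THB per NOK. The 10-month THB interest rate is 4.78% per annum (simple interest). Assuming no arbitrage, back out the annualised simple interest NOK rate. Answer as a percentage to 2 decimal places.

8.94%

T = 10/12 years.
F/S = 4.1604/4.2991 = 0.9677374 = (growth of THB) / (growth of NOK).
The THB side grows by 1 + 0.0478×10/12 = 1.0398333.
So the NOK growth factor = 1.0744994.
r = (1.0744994 − 1)/(10/12) = 0.089399 → 8.94%.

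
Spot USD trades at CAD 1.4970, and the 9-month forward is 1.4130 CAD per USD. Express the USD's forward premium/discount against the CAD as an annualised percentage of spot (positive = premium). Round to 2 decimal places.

-7.48%

T = 9/12 years.
Period premium: (1.4130 − 1.497)/1.497 = -0.0561122.
×(1/T) gives -7.48% p.a.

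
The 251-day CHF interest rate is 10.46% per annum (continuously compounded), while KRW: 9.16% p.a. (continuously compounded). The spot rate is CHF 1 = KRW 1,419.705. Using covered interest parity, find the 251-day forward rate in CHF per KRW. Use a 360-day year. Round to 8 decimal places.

T = 251/360 years.
Growth of 1 KRW over T: e^(0.0916×251/360) = 1.0659491.
Growth of 1 CHF over T: e^(0.1046×251/360) = 1.0756546.
So F = 1419.705 × 1.0659491 / 1.0756546 = 1406.895 (KRW/CHF).
Quoted the other way: 1/1406.895 = 0.00071079 CHF per KRW.

0.00071079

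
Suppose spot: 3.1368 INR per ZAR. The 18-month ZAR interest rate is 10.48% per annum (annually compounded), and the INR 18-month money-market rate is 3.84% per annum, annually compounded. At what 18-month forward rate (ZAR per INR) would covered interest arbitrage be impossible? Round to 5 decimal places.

T = 18/12 years.
INR growth factor: (1 + 0.0384)^(18/12) = 1.0581495.
ZAR accumulates by (1 + 0.1048)^(18/12) = 1.1612494.
Forward (INR per ZAR) = 3.1368 × 1.0581495 / 1.1612494 = 2.858304.
Quoted the other way: 1/2.858304 = 0.34986 ZAR per INR.

0.34986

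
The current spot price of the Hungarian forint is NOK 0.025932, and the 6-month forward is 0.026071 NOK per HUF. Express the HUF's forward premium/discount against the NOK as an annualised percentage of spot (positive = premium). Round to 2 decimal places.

T = 6/12 years.
(F − S)/S = (0.026071 − 0.025932)/0.025932 = 0.0053602.
Per annum: 0.0053602 / (6/12) = 0.010720 = 1.07%.

+1.07%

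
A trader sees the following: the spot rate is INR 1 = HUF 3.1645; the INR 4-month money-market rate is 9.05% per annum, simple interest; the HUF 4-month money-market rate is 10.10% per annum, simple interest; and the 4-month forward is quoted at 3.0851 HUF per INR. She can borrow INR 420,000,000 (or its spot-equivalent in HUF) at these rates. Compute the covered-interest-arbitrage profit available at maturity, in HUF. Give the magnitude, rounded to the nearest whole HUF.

T = 4/12 years.
Keep in INR, deliver into the forward: 420,000,000·1.030166666667·3.0851 = HUF 1,334,830,217.00.
Swap to HUF now, deposit: 420,000,000·3.1645·1.033666666667 = HUF 1,373,836,030.00.
The quoted forward undervalues INR, so borrow INR, convert to HUF at spot, deposit the HUF at 10.10%, and buy INR forward at 3.0851 to cover the loan.
The gap between the two covered legs is HUF 39,005,813.

HUF 39,005,813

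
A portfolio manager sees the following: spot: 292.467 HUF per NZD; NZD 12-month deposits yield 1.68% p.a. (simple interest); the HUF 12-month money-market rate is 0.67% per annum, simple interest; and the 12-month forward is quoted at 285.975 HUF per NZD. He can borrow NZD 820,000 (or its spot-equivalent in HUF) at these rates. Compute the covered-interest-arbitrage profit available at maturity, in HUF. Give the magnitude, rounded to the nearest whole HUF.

T = 1 year.
Invest the NZD and cover forward: 820,000 × 1.016800 × 285.975 = HUF 238,439,091.60.
Convert at spot and invest in HUF: 820,000 × 292.467 × 1.006700 = HUF 241,429,753.70.
The quoted forward undervalues NZD, so borrow NZD, convert to HUF at spot, deposit the HUF at 0.67%, and buy NZD forward at 285.975 to cover the loan.
Arbitrage profit = |238,439,091.60 − 241,429,753.70| = HUF 2,990,662.

HUF 2,990,662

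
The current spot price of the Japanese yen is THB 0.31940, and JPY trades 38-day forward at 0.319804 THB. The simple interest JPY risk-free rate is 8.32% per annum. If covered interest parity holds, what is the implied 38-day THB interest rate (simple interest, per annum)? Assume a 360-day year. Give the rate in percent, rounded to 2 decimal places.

9.53%

T = 38/360 years.
F/S = 0.319804/0.3194 = 1.0012649 = (growth of THB) / (growth of JPY).
The JPY side grows by 1 + 0.0832×38/360 = 1.0087822.
Hence g_THB = 1.0100582.
r = (1.0100582 − 1)/(38/360) = 0.095288 → 9.53%.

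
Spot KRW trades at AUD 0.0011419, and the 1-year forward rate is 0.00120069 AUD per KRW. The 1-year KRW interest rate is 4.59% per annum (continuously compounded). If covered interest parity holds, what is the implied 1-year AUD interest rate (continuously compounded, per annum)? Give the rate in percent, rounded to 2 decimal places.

9.61%

T = 1 year.
CIP gives F = S · g_AUD/g_KRW, so g_AUD/g_KRW = 0.00120069/0.0011419 = 1.0514844.
The KRW side grows by e^(0.0459×1) = 1.0469697.
So the AUD growth factor = 1.1008723.
r = ln(1.1008723)/1 = 0.096103 → 9.61%.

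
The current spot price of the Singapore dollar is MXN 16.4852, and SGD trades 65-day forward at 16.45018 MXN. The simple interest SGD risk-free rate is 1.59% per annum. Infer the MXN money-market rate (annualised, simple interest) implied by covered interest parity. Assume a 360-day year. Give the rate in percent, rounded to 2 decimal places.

0.41%

T = 65/360 years.
CIP gives F = S · g_MXN/g_SGD, so g_MXN/g_SGD = 16.45018/16.4852 = 0.9978757.
The SGD side grows by 1 + 0.0159×65/360 = 1.0028708.
That pins the MXN growth at 1.0007404.
r = (1.0007404 − 1)/(65/360) = 0.004101 → 0.41%.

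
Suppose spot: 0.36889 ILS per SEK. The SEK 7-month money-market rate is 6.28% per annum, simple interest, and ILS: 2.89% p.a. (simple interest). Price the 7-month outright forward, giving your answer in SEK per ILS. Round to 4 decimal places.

T = 7/12 years.
Growth of 1 ILS over T: 1 + 0.0289×7/12 = 1.0168583.
SEK accumulates by 1 + 0.0628×7/12 = 1.0366333.
So F = 0.36889 × 1.0168583 / 1.0366333 = 0.3618530 (ILS/SEK).
Quoted the other way: 1/0.3618530 = 2.7636 SEK per ILS.

2.7636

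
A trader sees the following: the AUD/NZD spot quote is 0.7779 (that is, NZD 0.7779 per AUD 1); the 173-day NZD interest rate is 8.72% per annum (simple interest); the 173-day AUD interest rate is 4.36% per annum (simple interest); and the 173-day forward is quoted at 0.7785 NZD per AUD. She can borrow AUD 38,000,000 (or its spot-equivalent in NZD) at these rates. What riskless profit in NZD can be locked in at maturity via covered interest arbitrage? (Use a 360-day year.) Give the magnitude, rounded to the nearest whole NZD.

T = 173/360 years.
Keep in AUD, deliver into the forward: 38,000,000·1.0209522222·0.7785 = NZD 30,202,829.59.
Swap to NZD now, deposit: 38,000,000·0.7779·1.0419044444 = NZD 30,798,903.76.
The quoted forward undervalues AUD, so borrow AUD, convert to NZD at spot, deposit the NZD at 8.72%, and buy AUD forward at 0.7785 to cover the loan.
Profit = 30,798,903.76 − 30,202,829.59 = NZD 596,074.

NZD 596,074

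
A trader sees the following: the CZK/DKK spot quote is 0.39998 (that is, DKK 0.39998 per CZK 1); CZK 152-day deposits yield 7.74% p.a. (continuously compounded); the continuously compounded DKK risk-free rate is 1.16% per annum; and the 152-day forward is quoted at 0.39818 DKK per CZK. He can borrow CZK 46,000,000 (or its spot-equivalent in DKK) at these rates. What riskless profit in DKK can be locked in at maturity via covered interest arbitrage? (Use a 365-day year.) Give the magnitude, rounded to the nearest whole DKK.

DKK 428,099

T = 152/365 years.
Invest the CZK and cover forward: 46,000,000 × 1.0327574167 × 0.39818 = DKK 18,916,274.02.
Convert at spot and invest in DKK: 46,000,000 × 0.39998 × 1.0048423715 = DKK 18,488,175.18.
The quoted forward overvalues CZK, so borrow DKK, buy CZK at spot, deposit the CZK at 7.74%, and sell the proceeds forward at 0.39818.
The gap between the two covered legs is DKK 428,099.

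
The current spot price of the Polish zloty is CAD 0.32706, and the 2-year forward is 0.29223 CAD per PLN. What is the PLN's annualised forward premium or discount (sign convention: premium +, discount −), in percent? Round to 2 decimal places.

T = 2 years.
(F − S)/S = (0.29223 − 0.32706)/0.32706 = -0.1064942.
Per annum: -0.1064942 / 2 = -0.053247 = -5.32%.

-5.32%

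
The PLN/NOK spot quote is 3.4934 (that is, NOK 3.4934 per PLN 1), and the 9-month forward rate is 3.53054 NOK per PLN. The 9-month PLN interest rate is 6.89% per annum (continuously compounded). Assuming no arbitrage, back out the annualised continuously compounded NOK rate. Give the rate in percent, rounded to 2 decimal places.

8.30%

T = 9/12 years.
F/S = 3.53054/3.4934 = 1.0106315 = (growth of NOK) / (growth of PLN).
The PLN side grows by e^(0.0689×9/12) = 1.0530335.
So the NOK growth factor = 1.0642288.
r = ln(1.0642288)/(9/12) = 0.083001 → 8.30%.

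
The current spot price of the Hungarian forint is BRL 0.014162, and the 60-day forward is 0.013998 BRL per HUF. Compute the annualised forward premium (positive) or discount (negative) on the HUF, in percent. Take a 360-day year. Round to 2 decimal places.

T = 60/360 years.
(F − S)/S = (0.013998 − 0.014162)/0.014162 = -0.0115803.
×(1/T) gives -6.95% p.a.

-6.95%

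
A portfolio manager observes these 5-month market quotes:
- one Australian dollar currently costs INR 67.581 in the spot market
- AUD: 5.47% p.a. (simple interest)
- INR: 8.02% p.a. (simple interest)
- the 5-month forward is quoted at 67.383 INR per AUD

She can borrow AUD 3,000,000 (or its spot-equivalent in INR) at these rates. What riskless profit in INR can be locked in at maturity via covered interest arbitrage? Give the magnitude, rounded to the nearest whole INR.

INR 2,761,683

T = 5/12 years.
Invest the AUD and cover forward: 3,000,000 × 1.02279166667 × 67.383 = INR 206,756,312.63.
Convert at spot and invest in INR: 3,000,000 × 67.581 × 1.03341666667 = INR 209,517,995.25.
The quoted forward undervalues AUD, so borrow AUD, convert to INR at spot, deposit the INR at 8.02%, and buy AUD forward at 67.383 to cover the loan.
The gap between the two covered legs is INR 2,761,683.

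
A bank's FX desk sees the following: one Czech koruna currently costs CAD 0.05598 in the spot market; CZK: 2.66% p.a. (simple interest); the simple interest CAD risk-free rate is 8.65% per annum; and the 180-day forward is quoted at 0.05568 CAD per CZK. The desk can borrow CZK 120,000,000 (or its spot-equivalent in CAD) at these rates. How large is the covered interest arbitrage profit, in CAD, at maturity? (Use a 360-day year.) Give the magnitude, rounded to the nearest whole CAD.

CAD 237,671

T = 180/360 years.
Route A — deposit CZK, sell forward: 120,000,000 × 1.013300 × 0.05568 = CAD 6,770,465.28.
Route B — convert at spot, deposit CAD: 120,000,000 × 0.05598 × 1.043250 = CAD 7,008,136.20.
The quoted forward undervalues CZK, so borrow CZK, convert to CAD at spot, deposit the CAD at 8.65%, and buy CZK forward at 0.05568 to cover the loan.
Profit = 7,008,136.20 − 6,770,465.28 = CAD 237,671.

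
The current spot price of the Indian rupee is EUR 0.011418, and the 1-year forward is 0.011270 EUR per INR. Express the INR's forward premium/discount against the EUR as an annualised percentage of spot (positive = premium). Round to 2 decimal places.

T = 1 year.
INR trades forward at -1.29620% vs spot over the period.
Per annum: -0.0129620 / 1 = -0.012962 = -1.30%.

-1.30%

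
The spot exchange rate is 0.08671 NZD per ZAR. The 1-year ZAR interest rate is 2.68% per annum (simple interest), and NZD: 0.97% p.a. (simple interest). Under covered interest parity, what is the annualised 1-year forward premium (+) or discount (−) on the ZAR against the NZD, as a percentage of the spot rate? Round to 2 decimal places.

-1.67%

T = 1 year.
CIP forward (NZD per ZAR) = 0.08671 × 1.009700/1.026800 = 0.08526596.
(F − S)/S ÷ T = (0.08526596 − 0.08671)/0.08671/1 = -0.016654 → -1.67%.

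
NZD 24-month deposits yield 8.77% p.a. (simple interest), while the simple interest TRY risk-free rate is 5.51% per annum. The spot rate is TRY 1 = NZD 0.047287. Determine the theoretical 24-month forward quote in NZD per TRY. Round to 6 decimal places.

T = 2 years.
NZD growth factor: 1 + 0.0877×2 = 1.175400.
Growth of 1 TRY over T: 1 + 0.0551×2 = 1.110200.
CIP: F = S · (grow NZD)/(grow TRY) = 0.047287 × 1.175400/1.110200 = 0.05006408 NZD per TRY.

0.050064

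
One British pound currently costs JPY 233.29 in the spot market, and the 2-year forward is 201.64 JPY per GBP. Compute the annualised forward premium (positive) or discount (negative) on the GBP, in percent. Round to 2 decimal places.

T = 2 years.
Period premium: (201.64 − 233.29)/233.29 = -0.1356681.
Annualise by dividing by T: -0.1356681 / 2 = -0.067834 → -6.78%.

-6.78%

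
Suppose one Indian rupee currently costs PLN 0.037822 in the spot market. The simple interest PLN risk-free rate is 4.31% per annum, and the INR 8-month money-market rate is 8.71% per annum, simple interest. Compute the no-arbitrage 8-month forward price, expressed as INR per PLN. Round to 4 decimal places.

T = 8/12 years.
PLN growth factor: 1 + 0.0431×8/12 = 1.02873333.
Growth of 1 INR over T: 1 + 0.0871×8/12 = 1.05806667.
So F = 0.037822 × 1.02873333 / 1.05806667 = 0.036773441 (PLN/INR).
Quoted the other way: 1/0.036773441 = 27.1935 INR per PLN.

27.1935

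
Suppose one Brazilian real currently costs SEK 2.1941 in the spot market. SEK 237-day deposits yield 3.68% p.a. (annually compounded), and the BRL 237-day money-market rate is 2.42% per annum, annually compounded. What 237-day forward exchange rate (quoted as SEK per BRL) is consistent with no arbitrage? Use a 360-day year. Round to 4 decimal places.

T = 237/360 years.
SEK accumulates by (1 + 0.0368)^(237/360) = 1.0240768.
BRL growth factor: (1 + 0.0242)^(237/360) = 1.0158665.
Forward (SEK per BRL) = 2.1941 × 1.0240768 / 1.0158665 = 2.211833.

2.2118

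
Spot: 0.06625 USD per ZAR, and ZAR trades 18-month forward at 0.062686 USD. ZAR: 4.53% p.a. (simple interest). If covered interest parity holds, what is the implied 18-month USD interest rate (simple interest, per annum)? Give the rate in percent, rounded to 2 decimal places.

0.70%

T = 18/12 years.
By CIP, F/S equals the USD-to-ZAR growth ratio: 0.062686/0.06625 = 0.9462038.
ZAR growth factor: 1 + 0.0453×18/12 = 1.067950.
So the USD growth factor = 1.0104983.
r = (1.0104983 − 1)/(18/12) = 0.006999 → 0.70%.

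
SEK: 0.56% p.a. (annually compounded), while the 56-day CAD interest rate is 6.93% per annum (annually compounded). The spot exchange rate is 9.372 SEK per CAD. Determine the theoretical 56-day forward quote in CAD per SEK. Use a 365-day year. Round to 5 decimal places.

T = 56/365 years.
SEK accumulates by (1 + 0.0056)^(56/365) = 1.0008571.
Growth of 1 CAD over T: (1 + 0.0693)^(56/365) = 1.0103331.
CIP: F = S · (grow SEK)/(grow CAD) = 9.372 × 1.0008571/1.0103331 = 9.284099 SEK per CAD.
Invert for CAD per SEK: 1 / 9.284099 = 0.10771.

0.10771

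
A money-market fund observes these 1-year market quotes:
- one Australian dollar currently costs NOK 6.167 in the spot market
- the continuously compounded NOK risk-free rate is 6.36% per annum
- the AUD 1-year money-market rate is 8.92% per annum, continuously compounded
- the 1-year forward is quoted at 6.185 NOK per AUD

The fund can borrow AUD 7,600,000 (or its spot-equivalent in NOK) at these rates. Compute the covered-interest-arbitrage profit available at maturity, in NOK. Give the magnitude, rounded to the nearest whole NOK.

NOK 1,444,712

T = 1 year.
Route A — deposit AUD, sell forward: 7,600,000 × 1.0932992943 × 6.185 = NOK 51,391,626.63.
Route B — convert at spot, deposit NOK: 7,600,000 × 6.167 × 1.0656660471 = NOK 49,946,915.09.
The quoted forward overvalues AUD, so borrow NOK, buy AUD at spot, deposit the AUD at 8.92%, and sell the proceeds forward at 6.185.
Arbitrage profit = |51,391,626.63 − 49,946,915.09| = NOK 1,444,712.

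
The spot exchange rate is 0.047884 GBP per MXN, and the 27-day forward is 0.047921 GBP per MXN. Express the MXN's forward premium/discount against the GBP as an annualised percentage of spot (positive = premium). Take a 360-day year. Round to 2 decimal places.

+1.03%

T = 27/360 years.
(F − S)/S = (0.047921 − 0.047884)/0.047884 = 0.0007727.
Annualise by dividing by T: 0.0007727 / (27/360) = 0.010303 → 1.03%.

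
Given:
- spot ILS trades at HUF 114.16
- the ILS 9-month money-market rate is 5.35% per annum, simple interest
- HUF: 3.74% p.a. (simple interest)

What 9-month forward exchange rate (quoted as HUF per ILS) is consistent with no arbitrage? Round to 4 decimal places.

112.8347

T = 9/12 years.
HUF growth factor: 1 + 0.0374×9/12 = 1.028050.
ILS growth factor: 1 + 0.0535×9/12 = 1.040125.
So F = 114.16 × 1.028050 / 1.040125 = 112.834696 (HUF/ILS).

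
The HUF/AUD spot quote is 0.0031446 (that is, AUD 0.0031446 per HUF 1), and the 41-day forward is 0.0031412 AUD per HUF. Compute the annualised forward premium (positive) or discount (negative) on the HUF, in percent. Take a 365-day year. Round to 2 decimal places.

-0.96%

T = 41/365 years.
(F − S)/S = (0.0031412 − 0.0031446)/0.0031446 = -0.0010812.
Annualise by dividing by T: -0.0010812 / (41/365) = -0.009625 → -0.96%.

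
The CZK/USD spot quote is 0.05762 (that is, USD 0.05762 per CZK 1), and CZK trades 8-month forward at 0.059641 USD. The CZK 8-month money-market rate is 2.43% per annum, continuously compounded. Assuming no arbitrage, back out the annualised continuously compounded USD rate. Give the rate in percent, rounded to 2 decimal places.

T = 8/12 years.
CIP gives F = S · g_USD/g_CZK, so g_USD/g_CZK = 0.059641/0.05762 = 1.0350746.
The CZK side grows by e^(0.0243×8/12) = 1.0163319.
That pins the USD growth at 1.0519793.
Take logs: ln 1.0519793 / (8/12) = 0.076010, so 7.60%.

7.60%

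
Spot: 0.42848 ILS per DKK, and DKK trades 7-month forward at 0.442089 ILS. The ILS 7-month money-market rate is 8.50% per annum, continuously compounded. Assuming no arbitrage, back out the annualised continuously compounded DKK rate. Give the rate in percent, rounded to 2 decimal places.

T = 7/12 years.
By CIP, F/S equals the ILS-to-DKK growth ratio: 0.442089/0.42848 = 1.0317611.
ILS growth factor: e^(0.0850×7/12) = 1.0508332.
That pins the DKK growth at 1.018485.
r = ln(1.018485)/(7/12) = 0.031399 → 3.14%.

3.14%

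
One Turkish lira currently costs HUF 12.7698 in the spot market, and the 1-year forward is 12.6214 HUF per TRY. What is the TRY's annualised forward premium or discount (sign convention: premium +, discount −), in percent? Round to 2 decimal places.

T = 1 year.
TRY trades forward at -1.16212% vs spot over the period.
×(1/T) gives -1.16% p.a.

-1.16%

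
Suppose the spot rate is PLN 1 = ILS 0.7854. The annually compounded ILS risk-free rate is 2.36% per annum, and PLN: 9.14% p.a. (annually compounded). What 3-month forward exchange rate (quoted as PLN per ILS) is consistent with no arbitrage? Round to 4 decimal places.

1.2938

T = 3/12 years.
Growth of 1 ILS over T: (1 + 0.0236)^(3/12) = 1.0058485.
Growth of 1 PLN over T: (1 + 0.0914)^(3/12) = 1.0221061.
So F = 0.7854 × 1.0058485 / 1.0221061 = 0.7729074 (ILS/PLN).
Quoted the other way: 1/0.7729074 = 1.2938 PLN per ILS.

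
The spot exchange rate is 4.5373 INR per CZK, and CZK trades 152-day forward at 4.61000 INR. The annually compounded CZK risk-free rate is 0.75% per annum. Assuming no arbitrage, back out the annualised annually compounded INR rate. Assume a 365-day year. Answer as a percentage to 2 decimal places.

T = 152/365 years.
By CIP, F/S equals the INR-to-CZK growth ratio: 4.61/4.5373 = 1.0160227.
CZK growth factor: (1 + 0.0075)^(152/365) = 1.0031165.
That pins the INR growth at 1.0191891.
Annualise: 1.0191891^(365/152) − 1 = 0.046700 = 4.67%.

4.67%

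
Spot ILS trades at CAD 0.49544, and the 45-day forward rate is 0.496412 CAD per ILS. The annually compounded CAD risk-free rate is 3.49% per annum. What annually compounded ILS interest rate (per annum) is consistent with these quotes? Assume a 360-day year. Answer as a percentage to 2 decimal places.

T = 45/360 years.
F/S = 0.496412/0.49544 = 1.0019619 = (growth of CAD) / (growth of ILS).
CAD growth factor: (1 + 0.0349)^(45/360) = 1.0042973.
Hence g_ILS = 1.0023308.
Annualise: 1.0023308^(360/45) − 1 = 0.018799 = 1.88%.

1.88%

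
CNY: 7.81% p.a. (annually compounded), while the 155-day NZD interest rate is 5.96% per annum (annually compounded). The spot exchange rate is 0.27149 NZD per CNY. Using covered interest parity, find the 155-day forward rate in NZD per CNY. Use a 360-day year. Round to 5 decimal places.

T = 155/360 years.
Growth of 1 NZD over T: (1 + 0.0596)^(155/360) = 1.0252387.
Growth of 1 CNY over T: (1 + 0.0781)^(155/360) = 1.0329077.
So F = 0.27149 × 1.0252387 / 1.0329077 = 0.2694743 (NZD/CNY).

0.26947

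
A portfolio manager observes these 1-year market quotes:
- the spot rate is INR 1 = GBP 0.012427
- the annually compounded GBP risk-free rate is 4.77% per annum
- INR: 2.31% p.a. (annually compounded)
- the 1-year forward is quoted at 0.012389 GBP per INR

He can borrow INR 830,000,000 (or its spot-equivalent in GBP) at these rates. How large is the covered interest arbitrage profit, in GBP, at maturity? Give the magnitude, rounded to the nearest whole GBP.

GBP 286,003

T = 1 year.
Keep in INR, deliver into the forward: 830,000,000·1.023100·0.012389 = GBP 10,520,404.30.
Swap to GBP now, deposit: 830,000,000·0.012427·1.047700 = GBP 10,806,407.36.
The quoted forward undervalues INR, so borrow INR, convert to GBP at spot, deposit the GBP at 4.77%, and buy INR forward at 0.012389 to cover the loan.
Profit = 10,806,407.36 − 10,520,404.30 = GBP 286,003.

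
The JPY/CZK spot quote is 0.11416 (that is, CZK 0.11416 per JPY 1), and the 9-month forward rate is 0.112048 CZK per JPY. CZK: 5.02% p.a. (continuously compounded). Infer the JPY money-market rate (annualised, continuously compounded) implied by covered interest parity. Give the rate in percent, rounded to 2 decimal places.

T = 9/12 years.
F/S = 0.112048/0.11416 = 0.9814996 = (growth of CZK) / (growth of JPY).
CZK growth factor: e^(0.0502×9/12) = 1.0383677.
Hence g_JPY = 1.057940.
Take logs: ln 1.057940 / (9/12) = 0.075098, so 7.51%.

7.51%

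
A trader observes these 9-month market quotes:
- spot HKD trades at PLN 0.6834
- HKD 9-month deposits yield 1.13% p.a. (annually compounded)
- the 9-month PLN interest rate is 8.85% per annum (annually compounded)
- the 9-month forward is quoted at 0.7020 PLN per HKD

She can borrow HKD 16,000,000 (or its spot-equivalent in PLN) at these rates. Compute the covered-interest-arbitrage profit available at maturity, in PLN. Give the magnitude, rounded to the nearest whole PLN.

T = 9/12 years.
Route A — deposit HKD, sell forward: 16,000,000 × 1.0084630851 × 0.7020 = PLN 11,327,057.37.
Route B — convert at spot, deposit PLN: 16,000,000 × 0.6834 × 1.065666528 = PLN 11,652,424.08.
The quoted forward undervalues HKD, so borrow HKD, convert to PLN at spot, deposit the PLN at 8.85%, and buy HKD forward at 0.7020 to cover the loan.
Arbitrage profit = |11,327,057.37 − 11,652,424.08| = PLN 325,367.

PLN 325,367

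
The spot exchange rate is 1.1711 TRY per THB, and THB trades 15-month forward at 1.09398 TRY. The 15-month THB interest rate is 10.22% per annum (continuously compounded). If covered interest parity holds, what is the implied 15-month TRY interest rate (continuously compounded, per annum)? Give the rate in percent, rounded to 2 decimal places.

T = 15/12 years.
F/S = 1.09398/1.1711 = 0.9341474 = (growth of TRY) / (growth of THB).
THB growth factor: e^(0.1022×15/12) = 1.1362689.
Hence g_TRY = 1.0614426.
Take logs: ln 1.0614426 / (15/12) = 0.047703, so 4.77%.

4.77%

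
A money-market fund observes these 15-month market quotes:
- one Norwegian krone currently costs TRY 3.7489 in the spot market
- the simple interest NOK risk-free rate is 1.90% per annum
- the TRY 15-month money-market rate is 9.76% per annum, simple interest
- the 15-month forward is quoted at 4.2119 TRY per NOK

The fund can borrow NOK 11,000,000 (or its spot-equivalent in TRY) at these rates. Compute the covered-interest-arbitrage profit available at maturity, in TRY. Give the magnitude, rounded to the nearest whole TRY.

T = 15/12 years.
Invest the NOK and cover forward: 11,000,000 × 1.023750 × 4.2119 = TRY 47,431,258.88.
Convert at spot and invest in TRY: 11,000,000 × 3.7489 × 1.122000 = TRY 46,268,923.80.
The quoted forward overvalues NOK, so borrow TRY, buy NOK at spot, deposit the NOK at 1.90%, and sell the proceeds forward at 4.2119.
Profit = 47,431,258.88 − 46,268,923.80 = TRY 1,162,335.

TRY 1,162,335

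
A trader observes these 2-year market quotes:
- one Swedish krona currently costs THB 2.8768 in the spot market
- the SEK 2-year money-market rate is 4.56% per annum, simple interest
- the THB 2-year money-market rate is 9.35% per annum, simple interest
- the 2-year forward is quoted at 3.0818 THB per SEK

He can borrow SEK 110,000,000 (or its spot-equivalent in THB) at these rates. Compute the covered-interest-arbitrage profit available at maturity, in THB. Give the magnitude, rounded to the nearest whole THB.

T = 2 years.
Invest the SEK and cover forward: 110,000,000 × 1.091200 × 3.0818 = THB 369,914,617.60.
Convert at spot and invest in THB: 110,000,000 × 2.8768 × 1.187000 = THB 375,623,776.00.
The quoted forward undervalues SEK, so borrow SEK, convert to THB at spot, deposit the THB at 9.35%, and buy SEK forward at 3.0818 to cover the loan.
Profit = 375,623,776.00 − 369,914,617.60 = THB 5,709,158.

THB 5,709,158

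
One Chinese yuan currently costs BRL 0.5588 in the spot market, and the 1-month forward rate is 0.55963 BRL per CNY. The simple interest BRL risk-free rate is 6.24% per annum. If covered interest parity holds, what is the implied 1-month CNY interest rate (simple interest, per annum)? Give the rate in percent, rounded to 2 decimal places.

T = 1/12 years.
F/S = 0.55963/0.5588 = 1.0014853 = (growth of BRL) / (growth of CNY).
BRL growth factor: 1 + 0.0624×1/12 = 1.005200.
That pins the CNY growth at 1.0037092.
r = (1.0037092 − 1)/(1/12) = 0.044510 → 4.45%.

4.45%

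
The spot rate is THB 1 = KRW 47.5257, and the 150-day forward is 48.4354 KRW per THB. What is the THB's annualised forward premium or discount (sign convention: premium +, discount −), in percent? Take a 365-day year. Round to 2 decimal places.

+4.66%

T = 150/365 years.
THB trades forward at +1.91412% vs spot over the period.
Annualise by dividing by T: 0.0191412 / (150/365) = 0.046577 → 4.66%.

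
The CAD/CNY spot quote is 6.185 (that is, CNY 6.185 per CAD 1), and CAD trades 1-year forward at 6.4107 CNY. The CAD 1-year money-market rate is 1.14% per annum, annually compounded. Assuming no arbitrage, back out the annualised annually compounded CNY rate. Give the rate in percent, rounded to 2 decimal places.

T = 1 year.
By CIP, F/S equals the CNY-to-CAD growth ratio: 6.4107/6.185 = 1.0364915.
CAD growth factor: (1 + 0.0114)^1 = 1.011400.
So the CNY growth factor = 1.0483075.
r = 1.0483075^(1/1) − 1 = 0.048307 → 4.83%.

4.83%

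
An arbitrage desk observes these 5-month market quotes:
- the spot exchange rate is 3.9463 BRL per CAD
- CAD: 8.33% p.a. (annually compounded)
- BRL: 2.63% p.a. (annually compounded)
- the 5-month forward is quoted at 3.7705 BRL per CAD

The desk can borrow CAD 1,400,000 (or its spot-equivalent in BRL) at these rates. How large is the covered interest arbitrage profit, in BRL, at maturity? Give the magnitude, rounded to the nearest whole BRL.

T = 5/12 years.
Route A — deposit CAD, sell forward: 1,400,000 × 1.033900256 × 3.7705 = BRL 5,457,649.28.
Route B — convert at spot, deposit BRL: 1,400,000 × 3.9463 × 1.010875421 = BRL 5,584,904.74.
The quoted forward undervalues CAD, so borrow CAD, convert to BRL at spot, deposit the BRL at 2.63%, and buy CAD forward at 3.7705 to cover the loan.
Profit = 5,584,904.74 − 5,457,649.28 = BRL 127,255.

BRL 127,255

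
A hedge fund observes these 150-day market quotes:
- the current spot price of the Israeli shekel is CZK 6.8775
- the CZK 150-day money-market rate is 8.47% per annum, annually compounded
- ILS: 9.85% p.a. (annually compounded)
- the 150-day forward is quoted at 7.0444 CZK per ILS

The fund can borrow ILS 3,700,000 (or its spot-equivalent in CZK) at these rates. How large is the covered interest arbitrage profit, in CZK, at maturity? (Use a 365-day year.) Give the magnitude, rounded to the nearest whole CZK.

T = 150/365 years.
Route A — deposit ILS, sell forward: 3,700,000 × 1.0393627512 × 7.0444 = CZK 27,090,241.77.
Route B — convert at spot, deposit CZK: 3,700,000 × 6.8775 × 1.0339768398 = CZK 26,311,350.15.
The quoted forward overvalues ILS, so borrow CZK, buy ILS at spot, deposit the ILS at 9.85%, and sell the proceeds forward at 7.0444.
Arbitrage profit = |27,090,241.77 − 26,311,350.15| = CZK 778,892.

CZK 778,892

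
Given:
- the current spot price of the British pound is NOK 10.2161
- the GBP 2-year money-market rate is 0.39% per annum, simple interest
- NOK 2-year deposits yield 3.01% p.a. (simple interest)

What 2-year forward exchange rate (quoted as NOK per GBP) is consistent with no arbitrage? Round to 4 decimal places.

T = 2 years.
NOK growth factor: 1 + 0.0301×2 = 1.060200.
Growth of 1 GBP over T: 1 + 0.0039×2 = 1.007800.
So F = 10.2161 × 1.060200 / 1.007800 = 10.747280 (NOK/GBP).

10.7473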